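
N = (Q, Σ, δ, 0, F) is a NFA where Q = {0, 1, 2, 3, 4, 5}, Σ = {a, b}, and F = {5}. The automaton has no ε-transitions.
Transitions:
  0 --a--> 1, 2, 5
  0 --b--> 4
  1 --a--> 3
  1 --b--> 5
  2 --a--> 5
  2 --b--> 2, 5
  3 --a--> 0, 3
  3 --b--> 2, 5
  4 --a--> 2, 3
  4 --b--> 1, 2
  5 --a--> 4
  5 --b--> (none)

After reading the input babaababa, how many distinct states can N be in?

Start: {0}
read b: {4}
read a: {2, 3}
read b: {2, 5}
read a: {4, 5}
read a: {2, 3, 4}
read b: {1, 2, 5}
read a: {3, 4, 5}
read b: {1, 2, 5}
read a: {3, 4, 5}
Final reachable set {3, 4, 5} has 3 states.

3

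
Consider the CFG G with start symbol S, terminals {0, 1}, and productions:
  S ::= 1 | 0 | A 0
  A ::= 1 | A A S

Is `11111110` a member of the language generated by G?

S ⇒ A0 ⇒ AAS0 ⇒ 1AS0 ⇒ 1AASS0 ⇒ 11ASS0 ⇒ 11AASSS0 ⇒ 111ASSS0 ⇒ 1111SSS0 ⇒ 11111SS0 ⇒ 111111S0 ⇒ 11111110

yes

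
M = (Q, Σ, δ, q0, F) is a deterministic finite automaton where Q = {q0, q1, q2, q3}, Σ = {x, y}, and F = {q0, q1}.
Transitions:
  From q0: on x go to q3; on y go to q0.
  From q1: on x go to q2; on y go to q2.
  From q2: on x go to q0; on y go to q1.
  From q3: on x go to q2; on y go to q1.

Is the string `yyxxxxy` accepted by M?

q0 --y--> q0
q0 --y--> q0
q0 --x--> q3
q3 --x--> q2
q2 --x--> q0
q0 --x--> q3
q3 --y--> q1
End in state q1, which is an accepting state.

accepted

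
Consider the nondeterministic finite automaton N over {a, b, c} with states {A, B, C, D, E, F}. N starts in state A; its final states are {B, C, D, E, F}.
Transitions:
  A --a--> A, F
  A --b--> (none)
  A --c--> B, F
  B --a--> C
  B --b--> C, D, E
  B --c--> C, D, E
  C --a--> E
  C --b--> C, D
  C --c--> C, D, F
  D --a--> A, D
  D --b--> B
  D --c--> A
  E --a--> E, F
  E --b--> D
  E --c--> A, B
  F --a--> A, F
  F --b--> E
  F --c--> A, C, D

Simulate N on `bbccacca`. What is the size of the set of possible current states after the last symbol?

Start: {A}
read b: {}
The reachable set is empty and stays empty for the remaining 7 symbols.
Final reachable set {} has 0 states.

0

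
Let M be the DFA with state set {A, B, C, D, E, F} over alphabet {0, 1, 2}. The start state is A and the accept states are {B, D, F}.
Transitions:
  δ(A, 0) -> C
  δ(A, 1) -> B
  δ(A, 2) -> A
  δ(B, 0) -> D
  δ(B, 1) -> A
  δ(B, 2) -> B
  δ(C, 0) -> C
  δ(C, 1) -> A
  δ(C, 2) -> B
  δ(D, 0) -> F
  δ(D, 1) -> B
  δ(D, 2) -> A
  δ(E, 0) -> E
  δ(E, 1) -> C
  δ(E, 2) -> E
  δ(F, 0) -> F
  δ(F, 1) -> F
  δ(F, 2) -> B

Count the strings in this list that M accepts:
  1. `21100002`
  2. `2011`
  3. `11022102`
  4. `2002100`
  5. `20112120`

`21100002`: accepted
`2011`: accepted
`11022102`: accepted
`2002100`: rejected
`20112120`: rejected

3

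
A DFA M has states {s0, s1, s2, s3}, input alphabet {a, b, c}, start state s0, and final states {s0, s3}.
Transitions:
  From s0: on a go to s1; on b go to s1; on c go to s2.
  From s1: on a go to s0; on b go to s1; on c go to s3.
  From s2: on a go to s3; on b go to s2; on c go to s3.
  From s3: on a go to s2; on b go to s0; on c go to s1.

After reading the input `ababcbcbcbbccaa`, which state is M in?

s1

s0 --a--> s1
s1 --b--> s1
s1 --a--> s0
s0 --b--> s1
s1 --c--> s3
s3 --b--> s0
s0 --c--> s2
s2 --b--> s2
s2 --c--> s3
s3 --b--> s0
s0 --b--> s1
s1 --c--> s3
s3 --c--> s1
s1 --a--> s0
s0 --a--> s1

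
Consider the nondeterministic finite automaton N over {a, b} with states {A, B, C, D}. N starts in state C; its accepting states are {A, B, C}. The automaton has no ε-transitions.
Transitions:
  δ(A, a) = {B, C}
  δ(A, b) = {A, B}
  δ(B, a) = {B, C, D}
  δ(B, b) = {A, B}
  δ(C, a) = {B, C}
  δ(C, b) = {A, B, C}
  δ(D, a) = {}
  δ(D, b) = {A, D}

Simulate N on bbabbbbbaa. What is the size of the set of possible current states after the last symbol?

Start: {C}
read b: {A, B, C}
read b: {A, B, C}
read a: {B, C, D}
read b: {A, B, C, D}
read b: {A, B, C, D}
read b: {A, B, C, D}
read b: {A, B, C, D}
read b: {A, B, C, D}
read a: {B, C, D}
read a: {B, C, D}
Final reachable set {B, C, D} has 3 states.

3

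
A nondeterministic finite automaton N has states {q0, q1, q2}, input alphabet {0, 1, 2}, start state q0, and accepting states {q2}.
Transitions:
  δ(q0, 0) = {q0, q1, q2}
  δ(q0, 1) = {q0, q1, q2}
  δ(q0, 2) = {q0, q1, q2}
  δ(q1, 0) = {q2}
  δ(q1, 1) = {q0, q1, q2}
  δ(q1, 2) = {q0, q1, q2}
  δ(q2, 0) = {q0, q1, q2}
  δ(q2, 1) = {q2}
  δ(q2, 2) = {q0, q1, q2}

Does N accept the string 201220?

accepted

Start: {q0}
read 2: {q0, q1, q2}
read 0: {q0, q1, q2}
read 1: {q0, q1, q2}
read 2: {q0, q1, q2}
read 2: {q0, q1, q2}
read 0: {q0, q1, q2}
Reachable ∩ accepting = {q2} — nonempty.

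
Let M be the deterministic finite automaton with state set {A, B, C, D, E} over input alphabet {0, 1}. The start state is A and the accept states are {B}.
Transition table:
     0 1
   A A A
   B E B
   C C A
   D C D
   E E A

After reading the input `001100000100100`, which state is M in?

A

A --0--> A
A --0--> A
A --1--> A
A --1--> A
A --0--> A
A --0--> A
A --0--> A
A --0--> A
A --0--> A
A --1--> A
A --0--> A
A --0--> A
A --1--> A
A --0--> A
A --0--> A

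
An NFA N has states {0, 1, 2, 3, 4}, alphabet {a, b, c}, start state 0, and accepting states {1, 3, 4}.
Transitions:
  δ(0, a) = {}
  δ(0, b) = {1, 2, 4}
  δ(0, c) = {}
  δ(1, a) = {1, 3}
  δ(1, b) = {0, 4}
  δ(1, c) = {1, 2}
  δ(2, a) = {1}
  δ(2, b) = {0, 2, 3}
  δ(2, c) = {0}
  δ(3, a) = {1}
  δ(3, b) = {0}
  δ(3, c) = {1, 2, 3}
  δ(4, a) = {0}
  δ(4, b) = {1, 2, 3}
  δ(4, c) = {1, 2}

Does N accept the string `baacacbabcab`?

Start: {0}
read b: {1, 2, 4}
read a: {0, 1, 3}
read a: {1, 3}
read c: {1, 2, 3}
read a: {1, 3}
read c: {1, 2, 3}
read b: {0, 2, 3, 4}
read a: {0, 1}
read b: {0, 1, 2, 4}
read c: {0, 1, 2}
read a: {1, 3}
read b: {0, 4}
Reachable ∩ accepting = {4} — nonempty.

accepted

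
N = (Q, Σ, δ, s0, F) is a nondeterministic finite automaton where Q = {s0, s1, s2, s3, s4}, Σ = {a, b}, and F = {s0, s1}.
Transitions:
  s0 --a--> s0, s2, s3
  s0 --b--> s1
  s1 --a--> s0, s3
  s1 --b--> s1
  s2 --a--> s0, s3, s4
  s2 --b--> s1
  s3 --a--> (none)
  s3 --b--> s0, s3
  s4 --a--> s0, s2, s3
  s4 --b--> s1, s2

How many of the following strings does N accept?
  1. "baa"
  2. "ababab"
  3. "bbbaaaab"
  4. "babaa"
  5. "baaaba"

"baa": accepted
"ababab": accepted
"bbbaaaab": accepted
"babaa": accepted
"baaaba": accepted

5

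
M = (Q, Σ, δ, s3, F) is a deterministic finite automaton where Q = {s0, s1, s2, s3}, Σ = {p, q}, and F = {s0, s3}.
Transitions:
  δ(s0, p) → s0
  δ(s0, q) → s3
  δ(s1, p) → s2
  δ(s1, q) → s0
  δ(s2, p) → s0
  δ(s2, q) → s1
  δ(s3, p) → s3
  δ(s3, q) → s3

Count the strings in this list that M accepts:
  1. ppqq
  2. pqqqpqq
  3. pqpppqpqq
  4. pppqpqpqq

4

ppqq: accepted
pqqqpqq: accepted
pqpppqpqq: accepted
pppqpqpqq: accepted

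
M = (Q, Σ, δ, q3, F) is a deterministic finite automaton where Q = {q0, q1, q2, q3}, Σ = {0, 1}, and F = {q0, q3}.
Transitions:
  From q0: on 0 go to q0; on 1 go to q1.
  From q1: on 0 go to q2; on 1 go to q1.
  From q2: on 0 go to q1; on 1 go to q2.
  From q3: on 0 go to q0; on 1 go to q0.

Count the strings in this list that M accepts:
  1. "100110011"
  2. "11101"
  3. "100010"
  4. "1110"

0

"100110011": rejected
"11101": rejected
"100010": rejected
"1110": rejected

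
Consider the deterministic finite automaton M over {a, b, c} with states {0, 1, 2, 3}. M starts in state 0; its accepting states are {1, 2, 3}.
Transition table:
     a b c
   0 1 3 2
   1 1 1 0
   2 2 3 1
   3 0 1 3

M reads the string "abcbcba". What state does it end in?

1

0 --a--> 1
1 --b--> 1
1 --c--> 0
0 --b--> 3
3 --c--> 3
3 --b--> 1
1 --a--> 1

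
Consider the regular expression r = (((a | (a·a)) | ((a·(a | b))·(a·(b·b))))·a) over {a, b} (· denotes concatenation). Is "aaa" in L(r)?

yes

Split as aa·a: ((a|(a·a))|((a·(a|b))·(a·(b·b)))) matches aa and a matches a.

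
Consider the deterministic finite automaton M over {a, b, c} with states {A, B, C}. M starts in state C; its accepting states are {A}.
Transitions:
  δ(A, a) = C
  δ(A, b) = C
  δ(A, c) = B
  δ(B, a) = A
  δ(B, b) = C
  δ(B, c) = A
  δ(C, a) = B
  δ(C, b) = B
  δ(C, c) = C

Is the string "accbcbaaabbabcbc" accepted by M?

accepted

C --a--> B
B --c--> A
A --c--> B
B --b--> C
C --c--> C
C --b--> B
B --a--> A
A --a--> C
C --a--> B
B --b--> C
C --b--> B
B --a--> A
A --b--> C
C --c--> C
C --b--> B
B --c--> A
End in state A, which is an accepting state.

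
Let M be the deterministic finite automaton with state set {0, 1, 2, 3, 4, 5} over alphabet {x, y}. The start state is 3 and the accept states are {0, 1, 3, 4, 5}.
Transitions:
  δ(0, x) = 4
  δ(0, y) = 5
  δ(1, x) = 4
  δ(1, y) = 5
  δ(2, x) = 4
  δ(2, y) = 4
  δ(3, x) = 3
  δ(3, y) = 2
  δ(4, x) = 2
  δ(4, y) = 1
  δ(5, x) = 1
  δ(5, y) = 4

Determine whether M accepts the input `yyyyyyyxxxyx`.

3 --y--> 2
2 --y--> 4
4 --y--> 1
1 --y--> 5
5 --y--> 4
4 --y--> 1
1 --y--> 5
5 --x--> 1
1 --x--> 4
4 --x--> 2
2 --y--> 4
4 --x--> 2
End in state 2, which is not an accepting state.

rejected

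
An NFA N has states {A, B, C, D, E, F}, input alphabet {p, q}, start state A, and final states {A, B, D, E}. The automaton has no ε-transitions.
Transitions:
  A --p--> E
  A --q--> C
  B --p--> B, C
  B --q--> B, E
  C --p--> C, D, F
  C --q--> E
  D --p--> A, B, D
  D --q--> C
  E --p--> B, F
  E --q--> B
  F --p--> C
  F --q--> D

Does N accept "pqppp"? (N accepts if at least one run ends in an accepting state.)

accepted

Start: {A}
read p: {E}
read q: {B}
read p: {B, C}
read p: {B, C, D, F}
read p: {A, B, C, D, F}
Reachable ∩ accepting = {A, B, D} — nonempty.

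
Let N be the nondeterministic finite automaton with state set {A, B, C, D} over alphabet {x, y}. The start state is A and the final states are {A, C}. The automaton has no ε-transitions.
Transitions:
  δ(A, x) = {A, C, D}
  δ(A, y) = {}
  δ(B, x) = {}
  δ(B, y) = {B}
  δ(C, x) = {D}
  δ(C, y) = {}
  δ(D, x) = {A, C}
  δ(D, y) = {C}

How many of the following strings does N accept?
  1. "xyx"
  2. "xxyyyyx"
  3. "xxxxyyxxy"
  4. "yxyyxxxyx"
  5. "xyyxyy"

0

"xyx": rejected
"xxyyyyx": rejected
"xxxxyyxxy": rejected
"yxyyxxxyx": rejected
"xyyxyy": rejected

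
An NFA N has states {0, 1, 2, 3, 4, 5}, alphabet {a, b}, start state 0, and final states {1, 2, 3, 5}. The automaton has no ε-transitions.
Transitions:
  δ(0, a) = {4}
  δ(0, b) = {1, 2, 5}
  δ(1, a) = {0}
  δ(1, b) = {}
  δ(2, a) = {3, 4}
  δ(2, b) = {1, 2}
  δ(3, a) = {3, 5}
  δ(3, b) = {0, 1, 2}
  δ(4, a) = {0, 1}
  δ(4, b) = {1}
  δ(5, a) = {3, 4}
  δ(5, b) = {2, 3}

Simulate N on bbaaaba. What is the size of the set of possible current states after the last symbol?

Start: {0}
read b: {1, 2, 5}
read b: {1, 2, 3}
read a: {0, 3, 4, 5}
read a: {0, 1, 3, 4, 5}
read a: {0, 1, 3, 4, 5}
read b: {0, 1, 2, 3, 5}
read a: {0, 3, 4, 5}
Final reachable set {0, 3, 4, 5} has 4 states.

4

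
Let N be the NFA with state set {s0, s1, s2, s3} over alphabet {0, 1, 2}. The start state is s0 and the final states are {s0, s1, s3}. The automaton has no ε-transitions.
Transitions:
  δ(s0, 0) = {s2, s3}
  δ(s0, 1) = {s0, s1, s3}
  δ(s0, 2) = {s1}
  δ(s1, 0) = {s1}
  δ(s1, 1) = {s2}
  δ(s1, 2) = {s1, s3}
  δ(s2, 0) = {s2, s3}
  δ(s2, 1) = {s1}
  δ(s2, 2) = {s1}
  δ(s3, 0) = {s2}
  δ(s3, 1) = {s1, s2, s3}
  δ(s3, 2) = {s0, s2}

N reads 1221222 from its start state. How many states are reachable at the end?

4

Start: {s0}
read 1: {s0, s1, s3}
read 2: {s0, s1, s2, s3}
read 2: {s0, s1, s2, s3}
read 1: {s0, s1, s2, s3}
read 2: {s0, s1, s2, s3}
read 2: {s0, s1, s2, s3}
read 2: {s0, s1, s2, s3}
Final reachable set {s0, s1, s2, s3} has 4 states.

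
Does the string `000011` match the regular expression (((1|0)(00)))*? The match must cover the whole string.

no

000011 cannot be split into zero or more pieces each matching ((1|0)(00)).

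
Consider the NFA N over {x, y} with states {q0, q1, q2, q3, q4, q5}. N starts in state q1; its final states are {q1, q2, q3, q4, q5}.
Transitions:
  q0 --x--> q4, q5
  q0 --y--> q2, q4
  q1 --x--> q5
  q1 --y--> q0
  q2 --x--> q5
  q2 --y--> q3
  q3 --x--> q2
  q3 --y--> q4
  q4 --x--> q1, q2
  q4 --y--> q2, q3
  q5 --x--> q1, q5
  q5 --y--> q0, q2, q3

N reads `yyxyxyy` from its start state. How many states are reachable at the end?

Start: {q1}
read y: {q0}
read y: {q2, q4}
read x: {q1, q2, q5}
read y: {q0, q2, q3}
read x: {q2, q4, q5}
read y: {q0, q2, q3}
read y: {q2, q3, q4}
Final reachable set {q2, q3, q4} has 3 states.

3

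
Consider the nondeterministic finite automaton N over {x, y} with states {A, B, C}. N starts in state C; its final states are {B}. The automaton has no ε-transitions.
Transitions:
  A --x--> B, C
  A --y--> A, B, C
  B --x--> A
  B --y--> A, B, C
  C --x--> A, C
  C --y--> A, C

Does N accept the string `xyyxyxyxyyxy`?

accepted

Start: {C}
read x: {A, C}
read y: {A, B, C}
read y: {A, B, C}
read x: {A, B, C}
read y: {A, B, C}
read x: {A, B, C}
read y: {A, B, C}
read x: {A, B, C}
read y: {A, B, C}
read y: {A, B, C}
read x: {A, B, C}
read y: {A, B, C}
Reachable ∩ accepting = {B} — nonempty.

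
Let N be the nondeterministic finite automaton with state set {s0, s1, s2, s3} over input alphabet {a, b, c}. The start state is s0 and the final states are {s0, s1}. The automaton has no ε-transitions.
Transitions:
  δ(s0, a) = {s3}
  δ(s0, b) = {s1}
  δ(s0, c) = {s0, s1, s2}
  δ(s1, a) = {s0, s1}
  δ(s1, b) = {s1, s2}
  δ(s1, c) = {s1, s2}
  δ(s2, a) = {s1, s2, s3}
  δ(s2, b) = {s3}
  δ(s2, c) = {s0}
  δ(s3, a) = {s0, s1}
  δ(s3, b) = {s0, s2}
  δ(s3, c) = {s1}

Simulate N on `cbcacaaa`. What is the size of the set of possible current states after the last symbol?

Start: {s0}
read c: {s0, s1, s2}
read b: {s1, s2, s3}
read c: {s0, s1, s2}
read a: {s0, s1, s2, s3}
read c: {s0, s1, s2}
read a: {s0, s1, s2, s3}
read a: {s0, s1, s2, s3}
read a: {s0, s1, s2, s3}
Final reachable set {s0, s1, s2, s3} has 4 states.

4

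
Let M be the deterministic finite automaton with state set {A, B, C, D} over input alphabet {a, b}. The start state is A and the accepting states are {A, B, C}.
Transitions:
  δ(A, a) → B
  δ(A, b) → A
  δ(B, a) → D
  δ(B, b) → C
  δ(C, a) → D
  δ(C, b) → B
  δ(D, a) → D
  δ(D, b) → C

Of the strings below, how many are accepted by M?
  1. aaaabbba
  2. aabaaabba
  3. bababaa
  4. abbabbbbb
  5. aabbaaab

2

aaaabbba: rejected
aabaaabba: rejected
bababaa: rejected
abbabbbbb: accepted
aabbaaab: accepted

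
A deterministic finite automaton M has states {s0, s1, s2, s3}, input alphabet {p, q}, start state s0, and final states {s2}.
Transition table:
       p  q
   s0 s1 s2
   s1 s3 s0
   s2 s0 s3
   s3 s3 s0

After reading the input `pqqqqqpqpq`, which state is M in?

s0 --p--> s1
s1 --q--> s0
s0 --q--> s2
s2 --q--> s3
s3 --q--> s0
s0 --q--> s2
s2 --p--> s0
s0 --q--> s2
s2 --p--> s0
s0 --q--> s2

s2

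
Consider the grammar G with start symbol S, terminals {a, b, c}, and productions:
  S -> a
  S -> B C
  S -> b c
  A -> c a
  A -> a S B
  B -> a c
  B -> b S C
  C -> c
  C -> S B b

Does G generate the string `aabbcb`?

no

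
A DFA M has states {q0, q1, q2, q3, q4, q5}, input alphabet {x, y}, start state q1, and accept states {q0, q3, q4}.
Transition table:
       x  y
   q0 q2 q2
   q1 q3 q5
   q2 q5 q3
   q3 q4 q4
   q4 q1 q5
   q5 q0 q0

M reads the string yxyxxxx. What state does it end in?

q5

q1 --y--> q5
q5 --x--> q0
q0 --y--> q2
q2 --x--> q5
q5 --x--> q0
q0 --x--> q2
q2 --x--> q5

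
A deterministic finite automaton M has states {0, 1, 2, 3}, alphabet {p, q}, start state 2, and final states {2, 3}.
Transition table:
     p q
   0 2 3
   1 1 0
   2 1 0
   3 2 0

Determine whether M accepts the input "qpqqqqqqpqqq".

rejected

2 --q--> 0
0 --p--> 2
2 --q--> 0
0 --q--> 3
3 --q--> 0
0 --q--> 3
3 --q--> 0
0 --q--> 3
3 --p--> 2
2 --q--> 0
0 --q--> 3
3 --q--> 0
End in state 0, which is not an accepting state.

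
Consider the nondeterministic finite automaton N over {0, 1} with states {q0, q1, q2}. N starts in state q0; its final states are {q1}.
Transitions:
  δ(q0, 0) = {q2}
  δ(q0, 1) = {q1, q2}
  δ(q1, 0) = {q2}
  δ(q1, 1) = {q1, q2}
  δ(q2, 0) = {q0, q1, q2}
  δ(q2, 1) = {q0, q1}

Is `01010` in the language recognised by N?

Start: {q0}
read 0: {q2}
read 1: {q0, q1}
read 0: {q2}
read 1: {q0, q1}
read 0: {q2}
Reachable ∩ accepting = {} — empty.

rejected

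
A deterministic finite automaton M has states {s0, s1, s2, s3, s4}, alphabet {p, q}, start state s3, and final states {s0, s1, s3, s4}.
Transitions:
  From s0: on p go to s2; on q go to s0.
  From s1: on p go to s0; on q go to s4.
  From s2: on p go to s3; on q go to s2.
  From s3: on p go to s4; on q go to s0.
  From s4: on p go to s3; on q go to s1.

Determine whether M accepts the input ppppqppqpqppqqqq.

accepted

s3 --p--> s4
s4 --p--> s3
s3 --p--> s4
s4 --p--> s3
s3 --q--> s0
s0 --p--> s2
s2 --p--> s3
s3 --q--> s0
s0 --p--> s2
s2 --q--> s2
s2 --p--> s3
s3 --p--> s4
s4 --q--> s1
s1 --q--> s4
s4 --q--> s1
s1 --q--> s4
End in state s4, which is an accepting state.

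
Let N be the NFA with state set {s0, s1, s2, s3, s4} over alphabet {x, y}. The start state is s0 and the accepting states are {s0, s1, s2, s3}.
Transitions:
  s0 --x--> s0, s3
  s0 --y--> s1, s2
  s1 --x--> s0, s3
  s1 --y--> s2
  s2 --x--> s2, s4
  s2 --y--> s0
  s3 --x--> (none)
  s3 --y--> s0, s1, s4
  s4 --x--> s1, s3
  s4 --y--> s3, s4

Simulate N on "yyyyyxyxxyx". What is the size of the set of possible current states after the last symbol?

Start: {s0}
read y: {s1, s2}
read y: {s0, s2}
read y: {s0, s1, s2}
read y: {s0, s1, s2}
read y: {s0, s1, s2}
read x: {s0, s2, s3, s4}
read y: {s0, s1, s2, s3, s4}
read x: {s0, s1, s2, s3, s4}
read x: {s0, s1, s2, s3, s4}
read y: {s0, s1, s2, s3, s4}
read x: {s0, s1, s2, s3, s4}
Final reachable set {s0, s1, s2, s3, s4} has 5 states.

5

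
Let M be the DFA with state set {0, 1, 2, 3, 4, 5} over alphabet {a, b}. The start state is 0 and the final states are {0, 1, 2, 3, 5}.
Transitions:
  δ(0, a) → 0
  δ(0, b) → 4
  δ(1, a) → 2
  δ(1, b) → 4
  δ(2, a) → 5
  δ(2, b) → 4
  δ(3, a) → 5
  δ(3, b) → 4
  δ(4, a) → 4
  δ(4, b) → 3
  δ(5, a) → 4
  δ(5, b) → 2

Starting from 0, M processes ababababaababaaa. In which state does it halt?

4

0 --a--> 0
0 --b--> 4
4 --a--> 4
4 --b--> 3
3 --a--> 5
5 --b--> 2
2 --a--> 5
5 --b--> 2
2 --a--> 5
5 --a--> 4
4 --b--> 3
3 --a--> 5
5 --b--> 2
2 --a--> 5
5 --a--> 4
4 --a--> 4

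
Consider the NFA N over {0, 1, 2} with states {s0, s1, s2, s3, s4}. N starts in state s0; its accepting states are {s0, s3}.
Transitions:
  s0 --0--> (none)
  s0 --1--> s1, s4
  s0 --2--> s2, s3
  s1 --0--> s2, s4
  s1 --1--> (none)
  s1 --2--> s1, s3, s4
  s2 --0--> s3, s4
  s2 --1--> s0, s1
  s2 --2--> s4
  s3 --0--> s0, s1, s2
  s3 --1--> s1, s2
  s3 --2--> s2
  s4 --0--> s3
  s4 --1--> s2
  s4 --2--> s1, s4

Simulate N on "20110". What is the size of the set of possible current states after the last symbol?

3

Start: {s0}
read 2: {s2, s3}
read 0: {s0, s1, s2, s3, s4}
read 1: {s0, s1, s2, s4}
read 1: {s0, s1, s2, s4}
read 0: {s2, s3, s4}
Final reachable set {s2, s3, s4} has 3 states.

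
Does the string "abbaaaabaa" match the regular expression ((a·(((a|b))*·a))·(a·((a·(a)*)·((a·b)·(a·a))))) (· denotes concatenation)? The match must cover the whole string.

yes

Split as abba·aaabaa: (a·(((a|b))*·a)) matches abba and (a·((a·(a)*)·((a·b)·(a·a)))) matches aaabaa.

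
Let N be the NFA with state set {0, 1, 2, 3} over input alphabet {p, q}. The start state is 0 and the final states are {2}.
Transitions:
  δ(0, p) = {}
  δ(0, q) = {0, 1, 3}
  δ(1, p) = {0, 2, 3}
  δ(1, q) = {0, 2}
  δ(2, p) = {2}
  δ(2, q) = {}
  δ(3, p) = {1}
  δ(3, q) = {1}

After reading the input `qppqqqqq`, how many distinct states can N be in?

Start: {0}
read q: {0, 1, 3}
read p: {0, 1, 2, 3}
read p: {0, 1, 2, 3}
read q: {0, 1, 2, 3}
read q: {0, 1, 2, 3}
read q: {0, 1, 2, 3}
read q: {0, 1, 2, 3}
read q: {0, 1, 2, 3}
Final reachable set {0, 1, 2, 3} has 4 states.

4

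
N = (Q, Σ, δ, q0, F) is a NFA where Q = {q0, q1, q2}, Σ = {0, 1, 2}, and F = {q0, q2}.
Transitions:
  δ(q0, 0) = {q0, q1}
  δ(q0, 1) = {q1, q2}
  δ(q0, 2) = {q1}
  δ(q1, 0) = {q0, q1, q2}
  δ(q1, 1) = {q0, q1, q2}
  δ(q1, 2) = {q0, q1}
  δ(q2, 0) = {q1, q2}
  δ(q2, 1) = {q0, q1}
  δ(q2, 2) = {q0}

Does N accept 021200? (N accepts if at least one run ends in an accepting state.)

Start: {q0}
read 0: {q0, q1}
read 2: {q0, q1}
read 1: {q0, q1, q2}
read 2: {q0, q1}
read 0: {q0, q1, q2}
read 0: {q0, q1, q2}
Reachable ∩ accepting = {q0, q2} — nonempty.

accepted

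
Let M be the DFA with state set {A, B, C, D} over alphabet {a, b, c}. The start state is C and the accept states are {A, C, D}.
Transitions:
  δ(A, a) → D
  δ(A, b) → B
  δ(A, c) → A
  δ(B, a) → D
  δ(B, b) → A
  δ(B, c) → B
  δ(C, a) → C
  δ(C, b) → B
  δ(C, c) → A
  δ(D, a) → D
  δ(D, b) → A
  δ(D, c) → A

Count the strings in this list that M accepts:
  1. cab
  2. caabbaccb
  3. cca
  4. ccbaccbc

2

cab: accepted
caabbaccb: rejected
cca: accepted
ccbaccbc: rejected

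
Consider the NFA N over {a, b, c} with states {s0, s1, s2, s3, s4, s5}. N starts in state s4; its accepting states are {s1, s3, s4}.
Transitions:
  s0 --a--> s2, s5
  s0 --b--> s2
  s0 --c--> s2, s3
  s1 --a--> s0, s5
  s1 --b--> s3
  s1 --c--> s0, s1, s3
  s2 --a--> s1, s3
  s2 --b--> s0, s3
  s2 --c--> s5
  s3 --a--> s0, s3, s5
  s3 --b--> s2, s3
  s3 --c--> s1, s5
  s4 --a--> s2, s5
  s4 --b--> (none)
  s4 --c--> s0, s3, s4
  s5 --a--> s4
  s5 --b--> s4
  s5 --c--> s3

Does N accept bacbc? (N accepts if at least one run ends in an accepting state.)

Start: {s4}
read b: {}
The reachable set is empty and stays empty for the remaining 4 symbols.
Reachable ∩ accepting = {} — empty.

rejected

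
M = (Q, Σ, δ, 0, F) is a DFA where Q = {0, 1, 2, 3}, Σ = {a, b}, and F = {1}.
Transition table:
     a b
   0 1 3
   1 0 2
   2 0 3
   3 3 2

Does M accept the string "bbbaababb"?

0 --b--> 3
3 --b--> 2
2 --b--> 3
3 --a--> 3
3 --a--> 3
3 --b--> 2
2 --a--> 0
0 --b--> 3
3 --b--> 2
End in state 2, which is not an accepting state.

rejected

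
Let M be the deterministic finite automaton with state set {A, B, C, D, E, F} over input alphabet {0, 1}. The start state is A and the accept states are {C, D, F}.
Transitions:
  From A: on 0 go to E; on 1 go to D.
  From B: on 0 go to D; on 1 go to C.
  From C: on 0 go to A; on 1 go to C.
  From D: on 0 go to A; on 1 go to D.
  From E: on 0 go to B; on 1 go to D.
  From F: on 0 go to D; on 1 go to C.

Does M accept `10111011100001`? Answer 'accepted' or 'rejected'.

A --1--> D
D --0--> A
A --1--> D
D --1--> D
D --1--> D
D --0--> A
A --1--> D
D --1--> D
D --1--> D
D --0--> A
A --0--> E
E --0--> B
B --0--> D
D --1--> D
End in state D, which is an accepting state.

accepted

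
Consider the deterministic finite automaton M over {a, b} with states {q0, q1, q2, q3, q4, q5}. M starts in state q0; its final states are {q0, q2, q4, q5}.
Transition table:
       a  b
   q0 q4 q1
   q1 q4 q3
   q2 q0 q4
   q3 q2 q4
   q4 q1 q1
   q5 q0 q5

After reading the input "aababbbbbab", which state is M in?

q1

q0 --a--> q4
q4 --a--> q1
q1 --b--> q3
q3 --a--> q2
q2 --b--> q4
q4 --b--> q1
q1 --b--> q3
q3 --b--> q4
q4 --b--> q1
q1 --a--> q4
q4 --b--> q1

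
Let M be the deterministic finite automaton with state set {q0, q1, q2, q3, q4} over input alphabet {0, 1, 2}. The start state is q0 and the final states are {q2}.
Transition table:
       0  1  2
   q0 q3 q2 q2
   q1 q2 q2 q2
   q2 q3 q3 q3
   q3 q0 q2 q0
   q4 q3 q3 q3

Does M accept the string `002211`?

q0 --0--> q3
q3 --0--> q0
q0 --2--> q2
q2 --2--> q3
q3 --1--> q2
q2 --1--> q3
End in state q3, which is not an accepting state.

rejected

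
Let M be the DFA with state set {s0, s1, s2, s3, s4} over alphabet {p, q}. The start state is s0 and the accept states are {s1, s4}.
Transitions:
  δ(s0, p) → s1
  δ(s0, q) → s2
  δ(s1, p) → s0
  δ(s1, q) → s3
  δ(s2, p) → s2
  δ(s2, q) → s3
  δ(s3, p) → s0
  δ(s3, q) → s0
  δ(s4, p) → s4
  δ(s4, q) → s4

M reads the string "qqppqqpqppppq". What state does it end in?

s3

s0 --q--> s2
s2 --q--> s3
s3 --p--> s0
s0 --p--> s1
s1 --q--> s3
s3 --q--> s0
s0 --p--> s1
s1 --q--> s3
s3 --p--> s0
s0 --p--> s1
s1 --p--> s0
s0 --p--> s1
s1 --q--> s3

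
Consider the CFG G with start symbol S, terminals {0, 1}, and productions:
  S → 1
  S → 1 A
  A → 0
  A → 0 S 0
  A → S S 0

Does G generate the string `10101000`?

S ⇒ 1A ⇒ 10S0 ⇒ 101A0 ⇒ 1010S00 ⇒ 10101A00 ⇒ 10101000

yes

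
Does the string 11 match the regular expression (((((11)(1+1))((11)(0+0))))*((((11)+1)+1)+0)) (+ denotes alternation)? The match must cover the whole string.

Split as ε·11: ((((11)(1+1))((11)(0+0))))* matches ε and ((((11)+1)+1)+0) matches 11.

yes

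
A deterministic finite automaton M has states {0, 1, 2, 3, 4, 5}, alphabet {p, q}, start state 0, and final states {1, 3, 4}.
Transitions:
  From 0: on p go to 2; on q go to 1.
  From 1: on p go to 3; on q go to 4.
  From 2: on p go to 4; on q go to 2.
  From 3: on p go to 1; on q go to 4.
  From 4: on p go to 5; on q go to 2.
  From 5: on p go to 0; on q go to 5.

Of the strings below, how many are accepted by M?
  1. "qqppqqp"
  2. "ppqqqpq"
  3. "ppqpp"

0

"qqppqqp": rejected
"ppqqqpq": rejected
"ppqpp": rejected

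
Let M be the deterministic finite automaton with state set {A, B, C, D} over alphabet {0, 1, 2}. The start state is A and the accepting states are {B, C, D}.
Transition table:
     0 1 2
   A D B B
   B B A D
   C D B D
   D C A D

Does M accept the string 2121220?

accepted

A --2--> B
B --1--> A
A --2--> B
B --1--> A
A --2--> B
B --2--> D
D --0--> C
End in state C, which is an accepting state.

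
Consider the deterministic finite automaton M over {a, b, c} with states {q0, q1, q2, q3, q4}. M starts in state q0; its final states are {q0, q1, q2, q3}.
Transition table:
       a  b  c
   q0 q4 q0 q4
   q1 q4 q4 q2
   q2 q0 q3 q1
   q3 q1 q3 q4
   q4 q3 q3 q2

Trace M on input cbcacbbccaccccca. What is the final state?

q4

q0 --c--> q4
q4 --b--> q3
q3 --c--> q4
q4 --a--> q3
q3 --c--> q4
q4 --b--> q3
q3 --b--> q3
q3 --c--> q4
q4 --c--> q2
q2 --a--> q0
q0 --c--> q4
q4 --c--> q2
q2 --c--> q1
q1 --c--> q2
q2 --c--> q1
q1 --a--> q4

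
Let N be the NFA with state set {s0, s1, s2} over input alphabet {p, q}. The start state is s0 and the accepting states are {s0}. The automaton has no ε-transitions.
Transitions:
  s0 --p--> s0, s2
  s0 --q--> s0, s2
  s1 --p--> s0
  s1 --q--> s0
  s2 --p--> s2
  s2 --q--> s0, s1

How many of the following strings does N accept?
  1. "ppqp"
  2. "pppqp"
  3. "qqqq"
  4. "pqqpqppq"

4

"ppqp": accepted
"pppqp": accepted
"qqqq": accepted
"pqqpqppq": accepted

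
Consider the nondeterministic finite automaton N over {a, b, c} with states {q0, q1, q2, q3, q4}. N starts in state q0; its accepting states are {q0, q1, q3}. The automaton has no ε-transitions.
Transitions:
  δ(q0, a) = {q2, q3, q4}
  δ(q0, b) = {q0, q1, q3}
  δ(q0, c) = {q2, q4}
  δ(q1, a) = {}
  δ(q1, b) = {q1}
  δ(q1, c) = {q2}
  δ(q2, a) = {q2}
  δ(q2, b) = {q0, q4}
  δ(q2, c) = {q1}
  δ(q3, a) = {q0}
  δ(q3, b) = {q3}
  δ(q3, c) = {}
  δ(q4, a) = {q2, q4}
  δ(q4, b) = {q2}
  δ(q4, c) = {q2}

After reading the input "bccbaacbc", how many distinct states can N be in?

3

Start: {q0}
read b: {q0, q1, q3}
read c: {q2, q4}
read c: {q1, q2}
read b: {q0, q1, q4}
read a: {q2, q3, q4}
read a: {q0, q2, q4}
read c: {q1, q2, q4}
read b: {q0, q1, q2, q4}
read c: {q1, q2, q4}
Final reachable set {q1, q2, q4} has 3 states.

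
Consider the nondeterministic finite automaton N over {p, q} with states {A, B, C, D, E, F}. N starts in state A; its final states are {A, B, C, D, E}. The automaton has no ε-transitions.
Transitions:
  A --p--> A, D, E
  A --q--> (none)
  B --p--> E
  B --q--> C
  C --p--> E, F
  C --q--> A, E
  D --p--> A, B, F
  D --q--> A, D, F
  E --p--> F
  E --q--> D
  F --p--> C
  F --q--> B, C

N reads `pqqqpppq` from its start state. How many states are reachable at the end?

Start: {A}
read p: {A, D, E}
read q: {A, D, F}
read q: {A, B, C, D, F}
read q: {A, B, C, D, E, F}
read p: {A, B, C, D, E, F}
read p: {A, B, C, D, E, F}
read p: {A, B, C, D, E, F}
read q: {A, B, C, D, E, F}
Final reachable set {A, B, C, D, E, F} has 6 states.

6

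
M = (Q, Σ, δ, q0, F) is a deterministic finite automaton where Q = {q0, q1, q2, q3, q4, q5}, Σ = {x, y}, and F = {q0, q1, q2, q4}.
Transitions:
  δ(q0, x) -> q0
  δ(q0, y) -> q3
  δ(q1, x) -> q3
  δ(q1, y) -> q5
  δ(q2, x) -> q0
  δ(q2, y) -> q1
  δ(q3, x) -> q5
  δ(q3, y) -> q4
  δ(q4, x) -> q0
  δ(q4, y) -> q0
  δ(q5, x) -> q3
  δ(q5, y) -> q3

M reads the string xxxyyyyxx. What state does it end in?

q3

q0 --x--> q0
q0 --x--> q0
q0 --x--> q0
q0 --y--> q3
q3 --y--> q4
q4 --y--> q0
q0 --y--> q3
q3 --x--> q5
q5 --x--> q3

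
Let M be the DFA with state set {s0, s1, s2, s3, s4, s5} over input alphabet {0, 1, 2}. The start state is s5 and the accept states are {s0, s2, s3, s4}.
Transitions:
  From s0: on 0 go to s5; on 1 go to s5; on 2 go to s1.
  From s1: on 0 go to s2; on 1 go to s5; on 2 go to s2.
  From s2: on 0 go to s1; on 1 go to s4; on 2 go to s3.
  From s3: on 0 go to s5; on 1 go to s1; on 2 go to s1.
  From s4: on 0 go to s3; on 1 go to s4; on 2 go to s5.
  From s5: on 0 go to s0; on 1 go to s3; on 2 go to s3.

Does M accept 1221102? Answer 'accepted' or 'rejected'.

rejected

s5 --1--> s3
s3 --2--> s1
s1 --2--> s2
s2 --1--> s4
s4 --1--> s4
s4 --0--> s3
s3 --2--> s1
End in state s1, which is not an accepting state.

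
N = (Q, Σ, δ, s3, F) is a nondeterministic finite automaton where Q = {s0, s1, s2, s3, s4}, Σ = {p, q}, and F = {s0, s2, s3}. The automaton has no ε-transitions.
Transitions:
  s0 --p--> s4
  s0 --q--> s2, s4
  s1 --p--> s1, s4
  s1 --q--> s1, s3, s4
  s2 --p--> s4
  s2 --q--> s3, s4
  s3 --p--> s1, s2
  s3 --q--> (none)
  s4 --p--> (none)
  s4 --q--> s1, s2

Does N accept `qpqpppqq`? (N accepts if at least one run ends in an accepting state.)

Start: {s3}
read q: {}
The reachable set is empty and stays empty for the remaining 7 symbols.
Reachable ∩ accepting = {} — empty.

rejected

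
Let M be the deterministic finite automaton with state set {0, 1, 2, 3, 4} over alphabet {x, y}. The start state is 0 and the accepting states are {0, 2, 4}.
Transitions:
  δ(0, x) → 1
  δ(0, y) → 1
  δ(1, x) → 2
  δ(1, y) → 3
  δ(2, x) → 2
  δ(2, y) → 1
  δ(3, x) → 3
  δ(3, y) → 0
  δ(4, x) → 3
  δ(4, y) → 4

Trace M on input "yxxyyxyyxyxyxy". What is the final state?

1

0 --y--> 1
1 --x--> 2
2 --x--> 2
2 --y--> 1
1 --y--> 3
3 --x--> 3
3 --y--> 0
0 --y--> 1
1 --x--> 2
2 --y--> 1
1 --x--> 2
2 --y--> 1
1 --x--> 2
2 --y--> 1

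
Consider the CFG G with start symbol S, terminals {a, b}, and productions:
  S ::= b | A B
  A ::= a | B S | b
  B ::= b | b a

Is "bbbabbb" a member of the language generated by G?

no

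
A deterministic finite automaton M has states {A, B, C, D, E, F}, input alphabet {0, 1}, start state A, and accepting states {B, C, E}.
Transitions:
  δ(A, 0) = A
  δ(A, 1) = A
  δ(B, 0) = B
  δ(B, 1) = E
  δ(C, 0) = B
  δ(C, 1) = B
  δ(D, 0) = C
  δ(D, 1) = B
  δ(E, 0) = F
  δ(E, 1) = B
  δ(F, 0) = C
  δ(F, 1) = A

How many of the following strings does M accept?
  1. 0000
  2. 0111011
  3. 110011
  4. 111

0000: rejected
0111011: rejected
110011: rejected
111: rejected

0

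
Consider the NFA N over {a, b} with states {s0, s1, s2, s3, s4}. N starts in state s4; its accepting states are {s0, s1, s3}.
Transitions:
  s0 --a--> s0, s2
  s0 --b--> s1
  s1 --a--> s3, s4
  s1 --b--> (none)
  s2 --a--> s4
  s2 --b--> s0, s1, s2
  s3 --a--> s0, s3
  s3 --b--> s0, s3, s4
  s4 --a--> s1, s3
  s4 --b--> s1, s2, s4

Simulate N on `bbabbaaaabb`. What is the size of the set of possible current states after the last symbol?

Start: {s4}
read b: {s1, s2, s4}
read b: {s0, s1, s2, s4}
read a: {s0, s1, s2, s3, s4}
read b: {s0, s1, s2, s3, s4}
read b: {s0, s1, s2, s3, s4}
read a: {s0, s1, s2, s3, s4}
read a: {s0, s1, s2, s3, s4}
read a: {s0, s1, s2, s3, s4}
read a: {s0, s1, s2, s3, s4}
read b: {s0, s1, s2, s3, s4}
read b: {s0, s1, s2, s3, s4}
Final reachable set {s0, s1, s2, s3, s4} has 5 states.

5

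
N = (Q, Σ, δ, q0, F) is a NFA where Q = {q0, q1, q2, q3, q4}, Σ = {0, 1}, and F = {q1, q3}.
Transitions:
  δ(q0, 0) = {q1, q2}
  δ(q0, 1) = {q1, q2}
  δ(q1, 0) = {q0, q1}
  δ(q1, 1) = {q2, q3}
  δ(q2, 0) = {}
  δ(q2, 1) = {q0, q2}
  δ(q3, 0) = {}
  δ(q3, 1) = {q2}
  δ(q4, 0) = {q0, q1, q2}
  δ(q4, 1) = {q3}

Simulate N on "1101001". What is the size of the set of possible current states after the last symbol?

Start: {q0}
read 1: {q1, q2}
read 1: {q0, q2, q3}
read 0: {q1, q2}
read 1: {q0, q2, q3}
read 0: {q1, q2}
read 0: {q0, q1}
read 1: {q1, q2, q3}
Final reachable set {q1, q2, q3} has 3 states.

3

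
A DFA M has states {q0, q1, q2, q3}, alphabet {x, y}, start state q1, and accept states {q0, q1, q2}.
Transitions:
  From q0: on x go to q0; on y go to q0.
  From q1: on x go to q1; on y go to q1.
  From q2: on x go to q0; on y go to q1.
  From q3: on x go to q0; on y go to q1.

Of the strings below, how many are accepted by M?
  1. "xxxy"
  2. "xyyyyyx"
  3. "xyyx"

"xxxy": accepted
"xyyyyyx": accepted
"xyyx": accepted

3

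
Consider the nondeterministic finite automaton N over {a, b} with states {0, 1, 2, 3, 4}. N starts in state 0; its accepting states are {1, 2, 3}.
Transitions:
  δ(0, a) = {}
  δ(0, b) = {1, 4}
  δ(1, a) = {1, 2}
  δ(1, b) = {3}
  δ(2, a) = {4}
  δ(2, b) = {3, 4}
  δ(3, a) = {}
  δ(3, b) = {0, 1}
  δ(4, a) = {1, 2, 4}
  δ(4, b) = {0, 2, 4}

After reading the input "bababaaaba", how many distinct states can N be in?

3

Start: {0}
read b: {1, 4}
read a: {1, 2, 4}
read b: {0, 2, 3, 4}
read a: {1, 2, 4}
read b: {0, 2, 3, 4}
read a: {1, 2, 4}
read a: {1, 2, 4}
read a: {1, 2, 4}
read b: {0, 2, 3, 4}
read a: {1, 2, 4}
Final reachable set {1, 2, 4} has 3 states.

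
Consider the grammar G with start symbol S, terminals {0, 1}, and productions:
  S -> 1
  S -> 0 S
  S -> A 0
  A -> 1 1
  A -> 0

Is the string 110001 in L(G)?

no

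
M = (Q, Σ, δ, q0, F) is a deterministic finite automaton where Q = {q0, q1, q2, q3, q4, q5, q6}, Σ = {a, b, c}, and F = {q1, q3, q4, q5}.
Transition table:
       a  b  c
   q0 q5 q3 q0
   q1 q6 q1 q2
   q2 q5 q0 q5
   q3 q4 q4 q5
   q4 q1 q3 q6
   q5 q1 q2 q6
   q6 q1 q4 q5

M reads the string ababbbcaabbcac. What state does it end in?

q2

q0 --a--> q5
q5 --b--> q2
q2 --a--> q5
q5 --b--> q2
q2 --b--> q0
q0 --b--> q3
q3 --c--> q5
q5 --a--> q1
q1 --a--> q6
q6 --b--> q4
q4 --b--> q3
q3 --c--> q5
q5 --a--> q1
q1 --c--> q2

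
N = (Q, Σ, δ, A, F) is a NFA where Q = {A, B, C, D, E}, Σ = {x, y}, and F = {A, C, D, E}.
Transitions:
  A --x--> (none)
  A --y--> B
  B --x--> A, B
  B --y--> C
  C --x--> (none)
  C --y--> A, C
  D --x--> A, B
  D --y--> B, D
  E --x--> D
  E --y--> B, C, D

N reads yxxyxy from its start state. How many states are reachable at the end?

Start: {A}
read y: {B}
read x: {A, B}
read x: {A, B}
read y: {B, C}
read x: {A, B}
read y: {B, C}
Final reachable set {B, C} has 2 states.

2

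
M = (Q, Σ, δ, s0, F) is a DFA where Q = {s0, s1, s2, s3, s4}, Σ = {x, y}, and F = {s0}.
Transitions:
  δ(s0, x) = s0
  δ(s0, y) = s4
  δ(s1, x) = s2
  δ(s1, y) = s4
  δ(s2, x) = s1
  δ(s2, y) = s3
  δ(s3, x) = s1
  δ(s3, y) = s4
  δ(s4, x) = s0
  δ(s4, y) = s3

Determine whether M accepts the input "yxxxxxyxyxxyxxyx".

s0 --y--> s4
s4 --x--> s0
s0 --x--> s0
s0 --x--> s0
s0 --x--> s0
s0 --x--> s0
s0 --y--> s4
s4 --x--> s0
s0 --y--> s4
s4 --x--> s0
s0 --x--> s0
s0 --y--> s4
s4 --x--> s0
s0 --x--> s0
s0 --y--> s4
s4 --x--> s0
End in state s0, which is an accepting state.

accepted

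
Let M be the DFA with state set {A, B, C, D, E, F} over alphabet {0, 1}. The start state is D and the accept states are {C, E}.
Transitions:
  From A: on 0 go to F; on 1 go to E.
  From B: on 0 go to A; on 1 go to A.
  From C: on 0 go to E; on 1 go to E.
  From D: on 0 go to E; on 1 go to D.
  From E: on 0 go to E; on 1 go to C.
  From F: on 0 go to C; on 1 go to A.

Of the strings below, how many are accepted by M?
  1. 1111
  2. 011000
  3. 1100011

2

1111: rejected
011000: accepted
1100011: accepted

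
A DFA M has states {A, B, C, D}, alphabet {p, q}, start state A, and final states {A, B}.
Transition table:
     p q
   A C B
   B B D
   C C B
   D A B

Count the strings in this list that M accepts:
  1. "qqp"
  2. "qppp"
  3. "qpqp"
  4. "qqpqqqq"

"qqp": accepted
"qppp": accepted
"qpqp": accepted
"qqpqqqq": rejected

3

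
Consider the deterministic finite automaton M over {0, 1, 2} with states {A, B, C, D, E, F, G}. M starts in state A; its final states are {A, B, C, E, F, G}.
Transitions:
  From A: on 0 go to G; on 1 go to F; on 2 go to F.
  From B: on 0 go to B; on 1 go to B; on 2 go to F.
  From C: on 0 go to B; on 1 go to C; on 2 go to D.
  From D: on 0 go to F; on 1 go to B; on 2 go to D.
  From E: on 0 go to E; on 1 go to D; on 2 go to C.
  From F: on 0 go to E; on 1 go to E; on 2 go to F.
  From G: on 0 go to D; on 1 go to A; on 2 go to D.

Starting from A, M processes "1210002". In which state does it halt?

A --1--> F
F --2--> F
F --1--> E
E --0--> E
E --0--> E
E --0--> E
E --2--> C

C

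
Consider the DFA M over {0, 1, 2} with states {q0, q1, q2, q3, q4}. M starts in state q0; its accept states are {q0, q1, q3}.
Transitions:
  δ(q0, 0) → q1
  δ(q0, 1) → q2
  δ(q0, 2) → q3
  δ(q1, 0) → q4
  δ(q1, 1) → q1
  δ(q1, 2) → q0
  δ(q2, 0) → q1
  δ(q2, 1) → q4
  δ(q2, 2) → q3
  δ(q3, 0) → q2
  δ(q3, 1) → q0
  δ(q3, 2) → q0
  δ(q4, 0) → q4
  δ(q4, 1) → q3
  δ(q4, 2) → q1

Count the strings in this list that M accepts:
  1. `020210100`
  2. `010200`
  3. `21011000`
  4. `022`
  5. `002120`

`020210100`: rejected
`010200`: rejected
`21011000`: rejected
`022`: accepted
`002120`: accepted

2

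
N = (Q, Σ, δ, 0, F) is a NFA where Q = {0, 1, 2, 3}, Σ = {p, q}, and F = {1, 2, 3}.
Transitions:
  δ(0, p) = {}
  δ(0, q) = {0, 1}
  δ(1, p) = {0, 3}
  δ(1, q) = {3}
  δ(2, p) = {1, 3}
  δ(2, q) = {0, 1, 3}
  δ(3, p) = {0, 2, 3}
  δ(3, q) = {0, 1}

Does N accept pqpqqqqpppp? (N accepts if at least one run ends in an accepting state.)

Start: {0}
read p: {}
The reachable set is empty and stays empty for the remaining 10 symbols.
Reachable ∩ accepting = {} — empty.

rejected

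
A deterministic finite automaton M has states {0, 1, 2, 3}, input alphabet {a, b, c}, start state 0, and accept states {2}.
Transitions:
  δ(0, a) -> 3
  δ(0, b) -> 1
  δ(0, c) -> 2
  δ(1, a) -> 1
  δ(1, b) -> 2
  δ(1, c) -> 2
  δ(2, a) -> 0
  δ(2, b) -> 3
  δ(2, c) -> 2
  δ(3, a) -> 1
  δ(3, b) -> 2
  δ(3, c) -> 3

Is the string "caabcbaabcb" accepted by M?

rejected

0 --c--> 2
2 --a--> 0
0 --a--> 3
3 --b--> 2
2 --c--> 2
2 --b--> 3
3 --a--> 1
1 --a--> 1
1 --b--> 2
2 --c--> 2
2 --b--> 3
End in state 3, which is not an accepting state.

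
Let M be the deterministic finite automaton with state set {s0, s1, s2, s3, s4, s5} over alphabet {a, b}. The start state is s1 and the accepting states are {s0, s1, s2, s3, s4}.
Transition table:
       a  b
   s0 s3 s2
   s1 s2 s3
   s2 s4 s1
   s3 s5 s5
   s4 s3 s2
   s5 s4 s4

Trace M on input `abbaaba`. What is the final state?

s4

s1 --a--> s2
s2 --b--> s1
s1 --b--> s3
s3 --a--> s5
s5 --a--> s4
s4 --b--> s2
s2 --a--> s4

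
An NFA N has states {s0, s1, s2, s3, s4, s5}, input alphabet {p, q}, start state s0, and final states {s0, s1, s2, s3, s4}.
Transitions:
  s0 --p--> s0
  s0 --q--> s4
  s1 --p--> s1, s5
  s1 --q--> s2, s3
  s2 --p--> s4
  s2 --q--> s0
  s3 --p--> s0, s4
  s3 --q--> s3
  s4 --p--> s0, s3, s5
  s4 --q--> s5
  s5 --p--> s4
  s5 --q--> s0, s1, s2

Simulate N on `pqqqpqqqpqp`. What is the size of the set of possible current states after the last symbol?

5

Start: {s0}
read p: {s0}
read q: {s4}
read q: {s5}
read q: {s0, s1, s2}
read p: {s0, s1, s4, s5}
read q: {s0, s1, s2, s3, s4, s5}
read q: {s0, s1, s2, s3, s4, s5}
read q: {s0, s1, s2, s3, s4, s5}
read p: {s0, s1, s3, s4, s5}
read q: {s0, s1, s2, s3, s4, s5}
read p: {s0, s1, s3, s4, s5}
Final reachable set {s0, s1, s3, s4, s5} has 5 states.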